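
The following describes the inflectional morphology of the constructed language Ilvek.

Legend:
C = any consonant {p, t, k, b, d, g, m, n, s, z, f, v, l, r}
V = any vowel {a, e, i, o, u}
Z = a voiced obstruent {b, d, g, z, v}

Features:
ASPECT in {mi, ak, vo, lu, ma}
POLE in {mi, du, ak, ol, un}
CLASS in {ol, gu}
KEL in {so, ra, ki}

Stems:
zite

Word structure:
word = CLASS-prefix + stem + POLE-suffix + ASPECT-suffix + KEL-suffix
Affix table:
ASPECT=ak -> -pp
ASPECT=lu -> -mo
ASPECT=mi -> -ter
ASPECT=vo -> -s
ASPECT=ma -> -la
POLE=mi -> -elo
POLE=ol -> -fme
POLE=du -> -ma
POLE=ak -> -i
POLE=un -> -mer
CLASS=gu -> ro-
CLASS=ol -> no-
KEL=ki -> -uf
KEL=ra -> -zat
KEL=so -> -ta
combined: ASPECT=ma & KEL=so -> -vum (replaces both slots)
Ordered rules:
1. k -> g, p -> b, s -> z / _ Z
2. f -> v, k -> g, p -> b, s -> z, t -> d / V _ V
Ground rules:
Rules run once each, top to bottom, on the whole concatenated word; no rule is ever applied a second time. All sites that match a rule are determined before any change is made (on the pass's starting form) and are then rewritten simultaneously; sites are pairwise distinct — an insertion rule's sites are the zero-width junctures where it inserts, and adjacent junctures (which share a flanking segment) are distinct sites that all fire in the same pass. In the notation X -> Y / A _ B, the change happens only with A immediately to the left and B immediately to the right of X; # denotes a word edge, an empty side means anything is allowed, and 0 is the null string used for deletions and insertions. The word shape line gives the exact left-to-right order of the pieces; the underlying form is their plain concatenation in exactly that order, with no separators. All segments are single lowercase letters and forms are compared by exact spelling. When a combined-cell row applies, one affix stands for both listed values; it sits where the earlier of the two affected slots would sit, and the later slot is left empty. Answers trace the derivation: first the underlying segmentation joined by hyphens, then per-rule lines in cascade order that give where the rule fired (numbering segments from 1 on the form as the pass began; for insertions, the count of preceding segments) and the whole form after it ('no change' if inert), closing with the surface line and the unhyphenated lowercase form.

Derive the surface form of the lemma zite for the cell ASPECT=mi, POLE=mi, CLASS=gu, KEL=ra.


underlying: ro-zite-elo-ter-zat
1. k -> g, p -> b, s -> z / _ Z: no change
2. f -> v, k -> g, p -> b, s -> z, t -> d / V _ V: fires at position(s) 5, 10: rozideeloderzat
surface: rozideeloderzat


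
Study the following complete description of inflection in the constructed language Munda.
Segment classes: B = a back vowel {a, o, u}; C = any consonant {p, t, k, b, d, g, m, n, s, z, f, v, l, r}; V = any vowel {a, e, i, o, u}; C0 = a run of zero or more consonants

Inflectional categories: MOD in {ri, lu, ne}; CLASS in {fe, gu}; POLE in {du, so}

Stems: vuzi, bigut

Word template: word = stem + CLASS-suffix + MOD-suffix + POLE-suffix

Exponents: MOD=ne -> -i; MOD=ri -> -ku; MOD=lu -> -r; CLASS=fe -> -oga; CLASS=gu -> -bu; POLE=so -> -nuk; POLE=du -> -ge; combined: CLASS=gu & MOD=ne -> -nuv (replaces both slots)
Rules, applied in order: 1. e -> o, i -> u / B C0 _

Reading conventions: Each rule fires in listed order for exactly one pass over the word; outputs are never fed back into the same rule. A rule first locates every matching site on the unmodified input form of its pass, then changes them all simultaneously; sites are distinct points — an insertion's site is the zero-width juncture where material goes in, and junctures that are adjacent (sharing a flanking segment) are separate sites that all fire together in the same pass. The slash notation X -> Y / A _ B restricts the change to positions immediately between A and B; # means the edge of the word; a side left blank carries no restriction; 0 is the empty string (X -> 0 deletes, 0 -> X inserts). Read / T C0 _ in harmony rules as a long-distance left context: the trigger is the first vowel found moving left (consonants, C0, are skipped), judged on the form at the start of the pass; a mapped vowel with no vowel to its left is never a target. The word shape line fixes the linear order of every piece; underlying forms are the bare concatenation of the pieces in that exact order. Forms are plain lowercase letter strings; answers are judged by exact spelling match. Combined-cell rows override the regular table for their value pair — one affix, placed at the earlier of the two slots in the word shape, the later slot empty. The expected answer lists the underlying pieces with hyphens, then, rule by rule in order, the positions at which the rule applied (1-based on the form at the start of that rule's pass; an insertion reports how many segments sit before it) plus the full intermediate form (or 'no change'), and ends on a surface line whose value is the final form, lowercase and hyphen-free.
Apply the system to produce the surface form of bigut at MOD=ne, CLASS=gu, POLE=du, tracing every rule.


underlying: bigut-nuv-ge
1. e -> o, i -> u / B C0 _: fires at position(s) 10: bigutnuvgo
surface: bigutnuvgo


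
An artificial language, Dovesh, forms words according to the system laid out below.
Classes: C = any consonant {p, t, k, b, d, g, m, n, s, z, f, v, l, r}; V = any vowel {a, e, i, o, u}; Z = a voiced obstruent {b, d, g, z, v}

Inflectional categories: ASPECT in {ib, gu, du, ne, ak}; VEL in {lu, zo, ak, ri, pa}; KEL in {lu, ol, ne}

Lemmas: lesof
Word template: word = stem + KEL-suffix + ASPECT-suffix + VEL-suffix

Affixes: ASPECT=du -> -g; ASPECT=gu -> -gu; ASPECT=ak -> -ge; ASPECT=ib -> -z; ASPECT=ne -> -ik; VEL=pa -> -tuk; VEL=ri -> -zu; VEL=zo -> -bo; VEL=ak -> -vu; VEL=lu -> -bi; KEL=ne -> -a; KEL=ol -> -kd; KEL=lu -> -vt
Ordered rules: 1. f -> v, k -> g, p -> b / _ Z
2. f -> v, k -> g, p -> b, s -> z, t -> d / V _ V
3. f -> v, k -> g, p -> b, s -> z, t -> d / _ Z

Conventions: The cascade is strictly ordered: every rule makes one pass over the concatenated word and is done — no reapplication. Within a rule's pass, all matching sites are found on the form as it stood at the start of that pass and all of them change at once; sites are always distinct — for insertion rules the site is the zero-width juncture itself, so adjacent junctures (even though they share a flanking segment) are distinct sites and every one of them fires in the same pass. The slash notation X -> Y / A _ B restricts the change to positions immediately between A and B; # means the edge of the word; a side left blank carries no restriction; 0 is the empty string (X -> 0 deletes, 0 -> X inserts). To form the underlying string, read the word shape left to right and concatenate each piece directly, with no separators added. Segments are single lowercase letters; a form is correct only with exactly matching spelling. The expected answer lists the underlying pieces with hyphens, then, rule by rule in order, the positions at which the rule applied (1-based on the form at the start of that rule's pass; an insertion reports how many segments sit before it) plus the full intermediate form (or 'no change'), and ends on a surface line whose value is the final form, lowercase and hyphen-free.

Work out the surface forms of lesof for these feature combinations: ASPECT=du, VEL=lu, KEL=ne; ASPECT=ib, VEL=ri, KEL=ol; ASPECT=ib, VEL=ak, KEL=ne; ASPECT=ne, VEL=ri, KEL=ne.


cell ASPECT=du, VEL=lu, KEL=ne:
underlying: lesof-a-g-bi
1. f -> v, k -> g, p -> b / _ Z: no change
2. f -> v, k -> g, p -> b, s -> z, t -> d / V _ V: fires at position(s) 3, 5: lezovagbi
3. f -> v, k -> g, p -> b, s -> z, t -> d / _ Z: no change
surface: lezovagbi

cell ASPECT=ib, VEL=ri, KEL=ol:
underlying: lesof-kd-z-zu
1. f -> v, k -> g, p -> b / _ Z: fires at position(s) 6: lesofgdzzu
2. f -> v, k -> g, p -> b, s -> z, t -> d / V _ V: fires at position(s) 3: lezofgdzzu
3. f -> v, k -> g, p -> b, s -> z, t -> d / _ Z: fires at position(s) 5: lezovgdzzu
surface: lezovgdzzu

cell ASPECT=ib, VEL=ak, KEL=ne:
underlying: lesof-a-z-vu
1. f -> v, k -> g, p -> b / _ Z: no change
2. f -> v, k -> g, p -> b, s -> z, t -> d / V _ V: fires at position(s) 3, 5: lezovazvu
3. f -> v, k -> g, p -> b, s -> z, t -> d / _ Z: no change
surface: lezovazvu

cell ASPECT=ne, VEL=ri, KEL=ne:
underlying: lesof-a-ik-zu
1. f -> v, k -> g, p -> b / _ Z: fires at position(s) 8: lesofaigzu
2. f -> v, k -> g, p -> b, s -> z, t -> d / V _ V: fires at position(s) 3, 5: lezovaigzu
3. f -> v, k -> g, p -> b, s -> z, t -> d / _ Z: no change
surface: lezovaigzu


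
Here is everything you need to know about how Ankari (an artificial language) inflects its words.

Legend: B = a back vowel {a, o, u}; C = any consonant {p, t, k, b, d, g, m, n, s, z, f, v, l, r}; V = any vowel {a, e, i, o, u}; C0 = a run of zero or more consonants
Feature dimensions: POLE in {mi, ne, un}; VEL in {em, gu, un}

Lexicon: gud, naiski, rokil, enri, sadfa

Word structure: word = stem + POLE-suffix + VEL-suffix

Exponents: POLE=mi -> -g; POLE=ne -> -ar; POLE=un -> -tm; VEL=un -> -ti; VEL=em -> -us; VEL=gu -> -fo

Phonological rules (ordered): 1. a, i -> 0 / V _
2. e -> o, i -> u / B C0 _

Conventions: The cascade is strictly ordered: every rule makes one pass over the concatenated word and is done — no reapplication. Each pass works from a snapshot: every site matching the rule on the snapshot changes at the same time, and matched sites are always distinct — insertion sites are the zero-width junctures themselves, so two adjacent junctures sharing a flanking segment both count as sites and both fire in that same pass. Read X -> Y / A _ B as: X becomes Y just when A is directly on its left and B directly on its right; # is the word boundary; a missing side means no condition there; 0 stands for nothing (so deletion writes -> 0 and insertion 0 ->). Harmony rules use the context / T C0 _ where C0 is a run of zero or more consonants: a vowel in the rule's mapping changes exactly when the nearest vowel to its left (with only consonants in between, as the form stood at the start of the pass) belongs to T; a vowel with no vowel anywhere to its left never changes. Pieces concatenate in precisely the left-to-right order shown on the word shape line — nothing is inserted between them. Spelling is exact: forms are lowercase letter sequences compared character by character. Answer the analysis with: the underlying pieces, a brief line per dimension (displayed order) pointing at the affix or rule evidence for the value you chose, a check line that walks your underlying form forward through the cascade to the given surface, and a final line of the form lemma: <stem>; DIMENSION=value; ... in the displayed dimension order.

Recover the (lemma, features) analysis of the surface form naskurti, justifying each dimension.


underlying: naiski-ar-ti
POLE=ne - signalled by the affix -ar
VEL=un - signalled by the affix -ti
check: naiskiarti -> naskirti -> naskurti
lemma: naiski; POLE=ne; VEL=un


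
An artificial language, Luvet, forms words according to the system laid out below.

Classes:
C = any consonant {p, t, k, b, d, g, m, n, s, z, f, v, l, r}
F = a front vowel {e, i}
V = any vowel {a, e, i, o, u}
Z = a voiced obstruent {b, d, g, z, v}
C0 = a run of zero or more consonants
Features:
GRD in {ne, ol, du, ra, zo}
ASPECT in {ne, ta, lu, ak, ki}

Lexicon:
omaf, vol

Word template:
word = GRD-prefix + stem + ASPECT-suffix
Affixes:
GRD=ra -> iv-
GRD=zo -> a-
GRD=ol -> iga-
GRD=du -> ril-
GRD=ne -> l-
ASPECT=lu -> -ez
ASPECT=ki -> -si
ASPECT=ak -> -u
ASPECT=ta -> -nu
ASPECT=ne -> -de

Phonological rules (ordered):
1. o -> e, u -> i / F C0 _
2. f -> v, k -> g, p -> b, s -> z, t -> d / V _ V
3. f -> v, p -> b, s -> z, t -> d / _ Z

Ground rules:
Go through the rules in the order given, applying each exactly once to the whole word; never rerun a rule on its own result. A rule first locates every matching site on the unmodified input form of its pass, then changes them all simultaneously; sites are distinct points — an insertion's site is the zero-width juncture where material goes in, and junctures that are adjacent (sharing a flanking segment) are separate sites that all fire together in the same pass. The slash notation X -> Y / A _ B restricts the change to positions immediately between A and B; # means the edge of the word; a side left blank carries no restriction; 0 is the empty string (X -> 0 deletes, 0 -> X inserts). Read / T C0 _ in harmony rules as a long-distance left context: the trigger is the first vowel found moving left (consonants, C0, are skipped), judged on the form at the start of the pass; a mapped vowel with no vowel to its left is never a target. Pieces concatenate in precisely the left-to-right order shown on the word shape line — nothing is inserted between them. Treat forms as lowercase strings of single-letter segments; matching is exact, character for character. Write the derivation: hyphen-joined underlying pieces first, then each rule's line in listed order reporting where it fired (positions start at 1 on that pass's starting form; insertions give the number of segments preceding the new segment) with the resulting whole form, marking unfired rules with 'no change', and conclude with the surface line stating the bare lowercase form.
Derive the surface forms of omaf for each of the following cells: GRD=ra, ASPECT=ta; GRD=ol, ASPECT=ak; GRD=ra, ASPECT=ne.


cell GRD=ra, ASPECT=ta:
underlying: iv-omaf-nu
1. o -> e, u -> i / F C0 _: fires at position(s) 3: ivemafnu
2. f -> v, k -> g, p -> b, s -> z, t -> d / V _ V: no change
3. f -> v, p -> b, s -> z, t -> d / _ Z: no change
surface: ivemafnu

cell GRD=ol, ASPECT=ak:
underlying: iga-omaf-u
1. o -> e, u -> i / F C0 _: no change
2. f -> v, k -> g, p -> b, s -> z, t -> d / V _ V: fires at position(s) 7: igaomavu
3. f -> v, p -> b, s -> z, t -> d / _ Z: no change
surface: igaomavu

cell GRD=ra, ASPECT=ne:
underlying: iv-omaf-de
1. o -> e, u -> i / F C0 _: fires at position(s) 3: ivemafde
2. f -> v, k -> g, p -> b, s -> z, t -> d / V _ V: no change
3. f -> v, p -> b, s -> z, t -> d / _ Z: fires at position(s) 6: ivemavde
surface: ivemavde


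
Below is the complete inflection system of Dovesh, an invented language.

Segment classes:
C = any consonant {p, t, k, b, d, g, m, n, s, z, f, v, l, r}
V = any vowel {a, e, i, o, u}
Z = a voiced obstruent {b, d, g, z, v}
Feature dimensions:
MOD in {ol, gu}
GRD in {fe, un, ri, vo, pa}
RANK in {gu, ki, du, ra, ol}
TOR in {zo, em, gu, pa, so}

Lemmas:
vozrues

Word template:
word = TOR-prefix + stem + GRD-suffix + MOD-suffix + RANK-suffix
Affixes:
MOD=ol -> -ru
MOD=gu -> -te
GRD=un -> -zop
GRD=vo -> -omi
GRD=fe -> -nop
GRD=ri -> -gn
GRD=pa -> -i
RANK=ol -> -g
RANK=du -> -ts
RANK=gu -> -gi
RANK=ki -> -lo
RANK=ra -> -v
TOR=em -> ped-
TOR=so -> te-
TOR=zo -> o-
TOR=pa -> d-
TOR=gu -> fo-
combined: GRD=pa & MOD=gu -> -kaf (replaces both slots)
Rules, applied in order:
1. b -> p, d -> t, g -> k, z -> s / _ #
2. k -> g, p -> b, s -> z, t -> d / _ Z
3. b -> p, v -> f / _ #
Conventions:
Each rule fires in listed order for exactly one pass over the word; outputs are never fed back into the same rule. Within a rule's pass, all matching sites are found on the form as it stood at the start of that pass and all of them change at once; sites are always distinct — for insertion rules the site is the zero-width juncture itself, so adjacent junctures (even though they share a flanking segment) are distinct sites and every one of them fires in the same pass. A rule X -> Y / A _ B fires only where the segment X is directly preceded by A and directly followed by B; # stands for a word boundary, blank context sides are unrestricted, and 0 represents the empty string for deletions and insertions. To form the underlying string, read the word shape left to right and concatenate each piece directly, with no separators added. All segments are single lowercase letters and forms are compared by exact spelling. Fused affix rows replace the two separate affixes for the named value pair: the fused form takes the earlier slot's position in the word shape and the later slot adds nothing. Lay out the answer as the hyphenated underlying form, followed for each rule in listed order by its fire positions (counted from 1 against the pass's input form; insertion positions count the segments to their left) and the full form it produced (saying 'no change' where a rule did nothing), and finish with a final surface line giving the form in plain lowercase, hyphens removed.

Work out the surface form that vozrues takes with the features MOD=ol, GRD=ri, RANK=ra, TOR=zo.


underlying: o-vozrues-gn-ru-v
1. b -> p, d -> t, g -> k, z -> s / _ #: no change
2. k -> g, p -> b, s -> z, t -> d / _ Z: fires at position(s) 8: ovozruezgnruv
3. b -> p, v -> f / _ #: fires at position(s) 13: ovozruezgnruf
surface: ovozruezgnruf


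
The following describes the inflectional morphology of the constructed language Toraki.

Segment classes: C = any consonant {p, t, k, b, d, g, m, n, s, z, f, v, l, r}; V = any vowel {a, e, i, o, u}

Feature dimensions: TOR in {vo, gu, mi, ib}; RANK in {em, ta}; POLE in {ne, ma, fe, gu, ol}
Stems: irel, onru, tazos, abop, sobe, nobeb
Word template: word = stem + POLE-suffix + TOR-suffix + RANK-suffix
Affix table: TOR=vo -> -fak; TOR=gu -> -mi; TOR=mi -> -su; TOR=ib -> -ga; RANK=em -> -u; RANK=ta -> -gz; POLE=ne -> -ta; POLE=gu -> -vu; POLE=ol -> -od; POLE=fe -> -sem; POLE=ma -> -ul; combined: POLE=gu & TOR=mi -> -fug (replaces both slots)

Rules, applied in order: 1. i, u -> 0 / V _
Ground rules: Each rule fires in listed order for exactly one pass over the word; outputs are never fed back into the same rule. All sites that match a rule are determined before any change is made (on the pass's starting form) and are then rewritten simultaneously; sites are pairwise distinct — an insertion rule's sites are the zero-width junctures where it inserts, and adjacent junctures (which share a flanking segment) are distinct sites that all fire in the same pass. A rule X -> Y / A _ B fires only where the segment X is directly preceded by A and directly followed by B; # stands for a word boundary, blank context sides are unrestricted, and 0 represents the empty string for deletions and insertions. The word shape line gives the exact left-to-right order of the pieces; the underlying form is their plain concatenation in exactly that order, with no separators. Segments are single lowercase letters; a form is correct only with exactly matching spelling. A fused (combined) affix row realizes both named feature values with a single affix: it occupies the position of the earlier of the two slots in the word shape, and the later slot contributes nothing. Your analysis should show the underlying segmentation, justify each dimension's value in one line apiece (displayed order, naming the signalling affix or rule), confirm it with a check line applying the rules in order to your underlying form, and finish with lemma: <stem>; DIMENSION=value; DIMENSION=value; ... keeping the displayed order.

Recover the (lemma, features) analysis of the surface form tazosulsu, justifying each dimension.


underlying: tazos-ul-su-u
TOR=mi - signalled by the affix -su
RANK=em - signalled by the affix -u
POLE=ma - signalled by the affix -ul
check: tazosulsuu -> tazosulsu
lemma: tazos; TOR=mi; RANK=em; POLE=ma


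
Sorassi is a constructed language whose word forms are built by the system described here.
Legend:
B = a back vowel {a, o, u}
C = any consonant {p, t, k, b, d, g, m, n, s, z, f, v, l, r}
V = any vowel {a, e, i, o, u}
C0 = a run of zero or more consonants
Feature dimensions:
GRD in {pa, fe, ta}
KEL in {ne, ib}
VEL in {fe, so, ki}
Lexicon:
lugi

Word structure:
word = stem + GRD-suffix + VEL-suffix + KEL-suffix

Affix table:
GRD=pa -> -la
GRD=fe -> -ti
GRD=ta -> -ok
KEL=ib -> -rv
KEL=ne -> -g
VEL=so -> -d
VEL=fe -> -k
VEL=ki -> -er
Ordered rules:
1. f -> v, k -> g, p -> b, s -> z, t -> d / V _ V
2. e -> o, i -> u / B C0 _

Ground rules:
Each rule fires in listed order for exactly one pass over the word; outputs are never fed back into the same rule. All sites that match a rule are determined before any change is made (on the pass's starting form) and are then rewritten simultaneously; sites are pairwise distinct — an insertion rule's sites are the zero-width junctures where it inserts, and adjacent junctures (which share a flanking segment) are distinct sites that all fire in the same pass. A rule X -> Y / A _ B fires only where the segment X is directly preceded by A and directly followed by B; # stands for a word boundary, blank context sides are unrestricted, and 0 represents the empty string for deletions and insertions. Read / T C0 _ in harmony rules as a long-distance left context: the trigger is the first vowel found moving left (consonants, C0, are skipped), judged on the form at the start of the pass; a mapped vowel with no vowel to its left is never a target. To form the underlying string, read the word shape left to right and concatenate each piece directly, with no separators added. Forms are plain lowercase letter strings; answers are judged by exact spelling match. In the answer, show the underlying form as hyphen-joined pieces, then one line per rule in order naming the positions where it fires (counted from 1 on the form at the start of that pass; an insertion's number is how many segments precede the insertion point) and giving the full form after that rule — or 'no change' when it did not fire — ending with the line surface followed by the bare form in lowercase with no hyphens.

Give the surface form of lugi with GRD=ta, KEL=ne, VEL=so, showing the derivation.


underlying: lugi-ok-d-g
1. f -> v, k -> g, p -> b, s -> z, t -> d / V _ V: no change
2. e -> o, i -> u / B C0 _: fires at position(s) 4: luguokdg
surface: luguokdg


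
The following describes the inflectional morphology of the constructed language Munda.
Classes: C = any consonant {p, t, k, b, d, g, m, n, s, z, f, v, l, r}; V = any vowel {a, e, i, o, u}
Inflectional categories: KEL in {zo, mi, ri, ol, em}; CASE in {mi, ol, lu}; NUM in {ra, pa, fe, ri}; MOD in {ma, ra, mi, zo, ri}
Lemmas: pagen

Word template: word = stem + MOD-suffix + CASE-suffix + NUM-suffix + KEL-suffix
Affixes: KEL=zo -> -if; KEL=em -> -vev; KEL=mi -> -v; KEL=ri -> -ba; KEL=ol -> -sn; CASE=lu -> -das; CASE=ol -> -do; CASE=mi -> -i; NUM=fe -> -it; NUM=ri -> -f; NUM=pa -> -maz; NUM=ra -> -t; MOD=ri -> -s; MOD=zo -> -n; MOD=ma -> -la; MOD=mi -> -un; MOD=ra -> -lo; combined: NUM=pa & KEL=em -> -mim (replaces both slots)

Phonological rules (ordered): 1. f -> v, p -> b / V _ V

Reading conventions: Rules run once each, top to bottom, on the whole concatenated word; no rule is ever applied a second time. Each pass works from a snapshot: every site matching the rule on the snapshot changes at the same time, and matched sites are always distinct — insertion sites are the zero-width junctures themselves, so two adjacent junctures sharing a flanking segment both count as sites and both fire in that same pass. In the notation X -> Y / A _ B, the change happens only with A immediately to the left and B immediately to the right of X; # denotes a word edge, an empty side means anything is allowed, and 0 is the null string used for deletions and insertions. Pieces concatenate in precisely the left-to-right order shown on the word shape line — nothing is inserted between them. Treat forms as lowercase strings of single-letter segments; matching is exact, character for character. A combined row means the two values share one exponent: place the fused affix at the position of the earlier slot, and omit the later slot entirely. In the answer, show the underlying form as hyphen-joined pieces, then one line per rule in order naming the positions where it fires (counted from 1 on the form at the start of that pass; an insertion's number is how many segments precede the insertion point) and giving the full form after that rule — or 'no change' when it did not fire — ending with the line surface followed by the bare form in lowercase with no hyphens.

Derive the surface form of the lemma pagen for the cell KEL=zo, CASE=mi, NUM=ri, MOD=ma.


underlying: pagen-la-i-f-if
1. f -> v, p -> b / V _ V: fires at position(s) 9: pagenlaivif
surface: pagenlaivif


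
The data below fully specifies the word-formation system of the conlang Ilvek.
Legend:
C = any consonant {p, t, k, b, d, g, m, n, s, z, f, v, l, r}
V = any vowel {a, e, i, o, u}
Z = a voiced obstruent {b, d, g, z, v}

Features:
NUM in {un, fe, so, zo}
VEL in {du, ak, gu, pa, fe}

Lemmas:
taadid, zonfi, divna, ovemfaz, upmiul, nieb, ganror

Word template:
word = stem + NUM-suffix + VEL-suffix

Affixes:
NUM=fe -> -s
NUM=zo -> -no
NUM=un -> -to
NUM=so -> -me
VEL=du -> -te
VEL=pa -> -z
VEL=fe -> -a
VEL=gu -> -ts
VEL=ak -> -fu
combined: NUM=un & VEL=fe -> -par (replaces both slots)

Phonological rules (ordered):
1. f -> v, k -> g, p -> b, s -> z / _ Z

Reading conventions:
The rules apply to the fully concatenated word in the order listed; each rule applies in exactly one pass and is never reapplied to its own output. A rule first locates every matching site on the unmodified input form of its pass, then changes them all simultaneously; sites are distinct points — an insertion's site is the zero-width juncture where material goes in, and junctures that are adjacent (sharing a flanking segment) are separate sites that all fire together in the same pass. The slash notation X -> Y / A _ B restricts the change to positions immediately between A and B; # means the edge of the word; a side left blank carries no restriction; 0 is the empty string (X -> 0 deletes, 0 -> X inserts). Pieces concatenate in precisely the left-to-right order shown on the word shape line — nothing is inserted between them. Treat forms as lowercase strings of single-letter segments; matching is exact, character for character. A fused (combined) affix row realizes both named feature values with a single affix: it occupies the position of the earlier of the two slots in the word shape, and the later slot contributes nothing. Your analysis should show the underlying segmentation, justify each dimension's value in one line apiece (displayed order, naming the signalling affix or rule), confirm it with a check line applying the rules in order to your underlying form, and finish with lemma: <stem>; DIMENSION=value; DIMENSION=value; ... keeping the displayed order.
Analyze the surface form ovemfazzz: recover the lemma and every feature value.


underlying: ovemfaz-s-z
NUM=fe - signalled by the affix -s
VEL=pa - signalled by the affix -z
check: ovemfazsz -> ovemfazzz
lemma: ovemfaz; NUM=fe; VEL=pa


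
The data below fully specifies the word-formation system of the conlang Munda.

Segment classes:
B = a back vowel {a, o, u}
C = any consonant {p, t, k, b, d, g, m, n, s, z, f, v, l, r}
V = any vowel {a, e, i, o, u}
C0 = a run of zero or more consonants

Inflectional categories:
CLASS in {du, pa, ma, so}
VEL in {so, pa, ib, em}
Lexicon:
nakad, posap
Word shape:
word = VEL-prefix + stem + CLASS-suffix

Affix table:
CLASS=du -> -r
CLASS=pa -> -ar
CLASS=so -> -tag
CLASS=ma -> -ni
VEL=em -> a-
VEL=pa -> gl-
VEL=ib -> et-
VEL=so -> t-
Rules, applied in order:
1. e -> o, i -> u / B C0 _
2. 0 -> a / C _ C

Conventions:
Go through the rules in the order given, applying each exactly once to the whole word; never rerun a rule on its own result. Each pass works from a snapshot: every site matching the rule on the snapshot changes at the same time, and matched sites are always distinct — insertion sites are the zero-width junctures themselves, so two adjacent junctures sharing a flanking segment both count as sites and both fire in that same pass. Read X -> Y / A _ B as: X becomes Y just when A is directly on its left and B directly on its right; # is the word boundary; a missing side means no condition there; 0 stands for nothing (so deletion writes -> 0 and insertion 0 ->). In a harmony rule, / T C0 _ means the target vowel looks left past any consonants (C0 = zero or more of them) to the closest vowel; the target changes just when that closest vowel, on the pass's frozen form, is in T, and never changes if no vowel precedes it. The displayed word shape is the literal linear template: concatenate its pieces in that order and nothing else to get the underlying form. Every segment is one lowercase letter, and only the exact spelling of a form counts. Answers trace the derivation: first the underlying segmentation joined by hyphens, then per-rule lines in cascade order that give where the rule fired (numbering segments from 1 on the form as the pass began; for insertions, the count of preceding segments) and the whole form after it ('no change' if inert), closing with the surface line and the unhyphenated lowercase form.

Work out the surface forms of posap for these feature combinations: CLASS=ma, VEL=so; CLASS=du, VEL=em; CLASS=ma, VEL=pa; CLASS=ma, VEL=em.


cell CLASS=ma, VEL=so:
underlying: t-posap-ni
1. e -> o, i -> u / B C0 _: fires at position(s) 8: tposapnu
2. 0 -> a / C _ C: inserts after position(s) 1, 6: taposapanu
surface: taposapanu

cell CLASS=du, VEL=em:
underlying: a-posap-r
1. e -> o, i -> u / B C0 _: no change
2. 0 -> a / C _ C: inserts after position(s) 6: aposapar
surface: aposapar

cell CLASS=ma, VEL=pa:
underlying: gl-posap-ni
1. e -> o, i -> u / B C0 _: fires at position(s) 9: glposapnu
2. 0 -> a / C _ C: inserts after position(s) 1, 2, 7: galaposapanu
surface: galaposapanu

cell CLASS=ma, VEL=em:
underlying: a-posap-ni
1. e -> o, i -> u / B C0 _: fires at position(s) 8: aposapnu
2. 0 -> a / C _ C: inserts after position(s) 6: aposapanu
surface: aposapanu


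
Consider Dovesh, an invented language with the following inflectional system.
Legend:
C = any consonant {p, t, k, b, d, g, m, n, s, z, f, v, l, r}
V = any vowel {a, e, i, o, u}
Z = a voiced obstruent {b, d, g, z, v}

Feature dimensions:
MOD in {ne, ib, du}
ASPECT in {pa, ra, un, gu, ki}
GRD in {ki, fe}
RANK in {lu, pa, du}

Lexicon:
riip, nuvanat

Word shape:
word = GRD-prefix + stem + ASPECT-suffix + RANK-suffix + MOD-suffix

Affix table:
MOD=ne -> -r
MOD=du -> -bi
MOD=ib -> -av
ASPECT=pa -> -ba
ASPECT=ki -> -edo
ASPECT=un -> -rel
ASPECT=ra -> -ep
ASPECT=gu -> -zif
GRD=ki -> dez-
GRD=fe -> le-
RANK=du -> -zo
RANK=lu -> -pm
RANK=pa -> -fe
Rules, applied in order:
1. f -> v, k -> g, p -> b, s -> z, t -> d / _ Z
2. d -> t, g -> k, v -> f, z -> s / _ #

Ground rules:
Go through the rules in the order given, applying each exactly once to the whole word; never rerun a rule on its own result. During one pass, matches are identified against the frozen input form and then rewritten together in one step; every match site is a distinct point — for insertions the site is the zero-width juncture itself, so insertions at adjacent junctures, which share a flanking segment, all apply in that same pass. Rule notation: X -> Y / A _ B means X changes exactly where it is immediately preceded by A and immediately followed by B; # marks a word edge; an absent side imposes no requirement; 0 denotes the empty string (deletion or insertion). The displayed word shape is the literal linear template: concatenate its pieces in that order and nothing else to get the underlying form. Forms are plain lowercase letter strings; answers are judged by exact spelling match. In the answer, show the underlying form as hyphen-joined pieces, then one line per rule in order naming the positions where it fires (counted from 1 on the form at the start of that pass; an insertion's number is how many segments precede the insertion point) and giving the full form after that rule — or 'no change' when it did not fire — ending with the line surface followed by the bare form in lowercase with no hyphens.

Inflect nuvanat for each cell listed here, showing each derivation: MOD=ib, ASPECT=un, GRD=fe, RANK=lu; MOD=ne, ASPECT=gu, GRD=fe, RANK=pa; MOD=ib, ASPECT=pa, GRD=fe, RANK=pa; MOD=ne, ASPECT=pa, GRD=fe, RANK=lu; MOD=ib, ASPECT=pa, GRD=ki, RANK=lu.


cell MOD=ib, ASPECT=un, GRD=fe, RANK=lu:
underlying: le-nuvanat-rel-pm-av
1. f -> v, k -> g, p -> b, s -> z, t -> d / _ Z: no change
2. d -> t, g -> k, v -> f, z -> s / _ #: fires at position(s) 16: lenuvanatrelpmaf
surface: lenuvanatrelpmaf

cell MOD=ne, ASPECT=gu, GRD=fe, RANK=pa:
underlying: le-nuvanat-zif-fe-r
1. f -> v, k -> g, p -> b, s -> z, t -> d / _ Z: fires at position(s) 9: lenuvanadziffer
2. d -> t, g -> k, v -> f, z -> s / _ #: no change
surface: lenuvanadziffer

cell MOD=ib, ASPECT=pa, GRD=fe, RANK=pa:
underlying: le-nuvanat-ba-fe-av
1. f -> v, k -> g, p -> b, s -> z, t -> d / _ Z: fires at position(s) 9: lenuvanadbafeav
2. d -> t, g -> k, v -> f, z -> s / _ #: fires at position(s) 15: lenuvanadbafeaf
surface: lenuvanadbafeaf

cell MOD=ne, ASPECT=pa, GRD=fe, RANK=lu:
underlying: le-nuvanat-ba-pm-r
1. f -> v, k -> g, p -> b, s -> z, t -> d / _ Z: fires at position(s) 9: lenuvanadbapmr
2. d -> t, g -> k, v -> f, z -> s / _ #: no change
surface: lenuvanadbapmr

cell MOD=ib, ASPECT=pa, GRD=ki, RANK=lu:
underlying: dez-nuvanat-ba-pm-av
1. f -> v, k -> g, p -> b, s -> z, t -> d / _ Z: fires at position(s) 10: deznuvanadbapmav
2. d -> t, g -> k, v -> f, z -> s / _ #: fires at position(s) 16: deznuvanadbapmaf
surface: deznuvanadbapmaf


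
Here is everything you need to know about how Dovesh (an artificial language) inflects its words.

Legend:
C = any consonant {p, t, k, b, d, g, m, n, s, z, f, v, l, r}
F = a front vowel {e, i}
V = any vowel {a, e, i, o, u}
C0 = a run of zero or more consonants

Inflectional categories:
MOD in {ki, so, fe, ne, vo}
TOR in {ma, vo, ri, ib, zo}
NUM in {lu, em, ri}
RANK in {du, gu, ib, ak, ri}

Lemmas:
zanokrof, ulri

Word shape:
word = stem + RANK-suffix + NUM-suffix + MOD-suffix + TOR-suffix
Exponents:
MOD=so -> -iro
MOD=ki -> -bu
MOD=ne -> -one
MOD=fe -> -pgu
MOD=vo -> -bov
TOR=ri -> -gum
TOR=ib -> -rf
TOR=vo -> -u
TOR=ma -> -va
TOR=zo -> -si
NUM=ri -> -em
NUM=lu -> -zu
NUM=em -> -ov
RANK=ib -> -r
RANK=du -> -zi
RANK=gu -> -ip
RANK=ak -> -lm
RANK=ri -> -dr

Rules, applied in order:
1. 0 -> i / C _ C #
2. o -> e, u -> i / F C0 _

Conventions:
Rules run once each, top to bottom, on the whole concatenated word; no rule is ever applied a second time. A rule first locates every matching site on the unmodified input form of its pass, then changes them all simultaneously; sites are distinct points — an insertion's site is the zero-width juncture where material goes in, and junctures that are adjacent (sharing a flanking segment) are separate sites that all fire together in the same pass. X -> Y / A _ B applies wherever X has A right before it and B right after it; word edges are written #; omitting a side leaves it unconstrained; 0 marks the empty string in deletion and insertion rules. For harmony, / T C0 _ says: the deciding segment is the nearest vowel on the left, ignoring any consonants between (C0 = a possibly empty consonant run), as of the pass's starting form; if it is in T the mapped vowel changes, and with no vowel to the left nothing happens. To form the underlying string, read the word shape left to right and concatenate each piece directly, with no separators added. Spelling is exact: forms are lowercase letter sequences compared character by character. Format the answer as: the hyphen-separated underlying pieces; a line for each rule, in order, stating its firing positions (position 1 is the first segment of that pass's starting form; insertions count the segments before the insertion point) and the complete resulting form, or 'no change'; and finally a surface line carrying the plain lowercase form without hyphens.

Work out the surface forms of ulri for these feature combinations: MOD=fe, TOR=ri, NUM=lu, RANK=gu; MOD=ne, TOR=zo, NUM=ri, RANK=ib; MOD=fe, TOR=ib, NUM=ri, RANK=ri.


cell MOD=fe, TOR=ri, NUM=lu, RANK=gu:
underlying: ulri-ip-zu-pgu-gum
1. 0 -> i / C _ C #: no change
2. o -> e, u -> i / F C0 _: fires at position(s) 8: ulriipzipgugum
surface: ulriipzipgugum

cell MOD=ne, TOR=zo, NUM=ri, RANK=ib:
underlying: ulri-r-em-one-si
1. 0 -> i / C _ C #: no change
2. o -> e, u -> i / F C0 _: fires at position(s) 8: ulriremenesi
surface: ulriremenesi

cell MOD=fe, TOR=ib, NUM=ri, RANK=ri:
underlying: ulri-dr-em-pgu-rf
1. 0 -> i / C _ C #: inserts after position(s) 12: ulridrempgurif
2. o -> e, u -> i / F C0 _: fires at position(s) 11: ulridrempgirif
surface: ulridrempgirif


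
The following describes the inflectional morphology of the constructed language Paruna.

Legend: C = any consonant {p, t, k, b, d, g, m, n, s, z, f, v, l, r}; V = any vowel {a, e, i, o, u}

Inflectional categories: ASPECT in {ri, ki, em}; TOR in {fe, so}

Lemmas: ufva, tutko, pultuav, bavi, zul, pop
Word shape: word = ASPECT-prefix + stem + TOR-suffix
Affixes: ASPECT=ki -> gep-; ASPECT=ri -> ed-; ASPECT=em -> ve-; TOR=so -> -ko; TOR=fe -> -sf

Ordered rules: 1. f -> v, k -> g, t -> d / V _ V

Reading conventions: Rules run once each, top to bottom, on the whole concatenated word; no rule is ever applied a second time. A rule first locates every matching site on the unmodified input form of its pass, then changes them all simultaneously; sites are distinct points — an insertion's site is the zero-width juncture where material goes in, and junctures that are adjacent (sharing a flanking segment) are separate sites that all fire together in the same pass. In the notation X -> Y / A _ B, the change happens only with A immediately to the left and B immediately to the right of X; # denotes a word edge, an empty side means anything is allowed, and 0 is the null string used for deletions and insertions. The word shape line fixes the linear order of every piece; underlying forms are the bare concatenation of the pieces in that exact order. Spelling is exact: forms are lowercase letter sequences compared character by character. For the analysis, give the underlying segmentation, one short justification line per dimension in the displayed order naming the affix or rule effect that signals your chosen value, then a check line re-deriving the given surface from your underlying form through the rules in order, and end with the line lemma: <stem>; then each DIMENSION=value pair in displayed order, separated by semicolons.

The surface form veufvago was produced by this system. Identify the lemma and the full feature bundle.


underlying: ve-ufva-ko
ASPECT=em - signalled by the affix ve-
TOR=so - signalled by the affix -ko
check: veufvako -> veufvago
lemma: ufva; ASPECT=em; TOR=so


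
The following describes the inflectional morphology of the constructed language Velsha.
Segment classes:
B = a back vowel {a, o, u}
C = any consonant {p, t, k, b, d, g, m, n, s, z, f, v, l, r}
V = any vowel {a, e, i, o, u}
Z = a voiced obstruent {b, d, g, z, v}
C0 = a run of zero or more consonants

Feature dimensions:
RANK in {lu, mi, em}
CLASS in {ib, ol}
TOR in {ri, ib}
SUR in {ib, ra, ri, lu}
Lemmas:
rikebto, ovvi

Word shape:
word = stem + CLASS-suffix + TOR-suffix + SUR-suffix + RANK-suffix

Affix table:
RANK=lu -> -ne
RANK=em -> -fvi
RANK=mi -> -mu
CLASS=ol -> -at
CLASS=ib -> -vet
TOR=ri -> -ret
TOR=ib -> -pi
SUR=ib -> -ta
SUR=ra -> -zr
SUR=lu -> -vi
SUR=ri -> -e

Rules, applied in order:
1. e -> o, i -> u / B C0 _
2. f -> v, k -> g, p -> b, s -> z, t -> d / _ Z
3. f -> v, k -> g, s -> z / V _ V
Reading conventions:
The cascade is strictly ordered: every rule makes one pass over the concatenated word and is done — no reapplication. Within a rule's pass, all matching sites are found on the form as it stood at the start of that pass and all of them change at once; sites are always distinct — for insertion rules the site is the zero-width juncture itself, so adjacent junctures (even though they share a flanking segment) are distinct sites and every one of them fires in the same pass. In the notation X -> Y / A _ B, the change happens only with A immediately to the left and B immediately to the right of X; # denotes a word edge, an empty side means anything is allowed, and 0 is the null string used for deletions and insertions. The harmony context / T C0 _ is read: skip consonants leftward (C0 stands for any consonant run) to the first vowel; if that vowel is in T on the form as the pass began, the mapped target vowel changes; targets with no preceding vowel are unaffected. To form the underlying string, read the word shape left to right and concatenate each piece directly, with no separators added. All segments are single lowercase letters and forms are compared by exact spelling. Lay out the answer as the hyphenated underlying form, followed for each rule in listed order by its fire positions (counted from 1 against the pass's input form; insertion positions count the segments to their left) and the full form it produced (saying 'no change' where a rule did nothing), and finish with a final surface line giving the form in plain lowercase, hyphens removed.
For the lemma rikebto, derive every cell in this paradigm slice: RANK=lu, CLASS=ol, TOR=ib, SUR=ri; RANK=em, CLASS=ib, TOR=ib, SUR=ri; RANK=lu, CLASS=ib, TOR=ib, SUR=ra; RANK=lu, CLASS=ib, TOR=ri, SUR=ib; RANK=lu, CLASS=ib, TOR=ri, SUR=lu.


cell RANK=lu, CLASS=ol, TOR=ib, SUR=ri:
underlying: rikebto-at-pi-e-ne
1. e -> o, i -> u / B C0 _: fires at position(s) 11: rikebtoatpuene
2. f -> v, k -> g, p -> b, s -> z, t -> d / _ Z: no change
3. f -> v, k -> g, s -> z / V _ V: fires at position(s) 3: rigebtoatpuene
surface: rigebtoatpuene

cell RANK=em, CLASS=ib, TOR=ib, SUR=ri:
underlying: rikebto-vet-pi-e-fvi
1. e -> o, i -> u / B C0 _: fires at position(s) 9: rikebtovotpiefvi
2. f -> v, k -> g, p -> b, s -> z, t -> d / _ Z: fires at position(s) 14: rikebtovotpievvi
3. f -> v, k -> g, s -> z / V _ V: fires at position(s) 3: rigebtovotpievvi
surface: rigebtovotpievvi

cell RANK=lu, CLASS=ib, TOR=ib, SUR=ra:
underlying: rikebto-vet-pi-zr-ne
1. e -> o, i -> u / B C0 _: fires at position(s) 9: rikebtovotpizrne
2. f -> v, k -> g, p -> b, s -> z, t -> d / _ Z: no change
3. f -> v, k -> g, s -> z / V _ V: fires at position(s) 3: rigebtovotpizrne
surface: rigebtovotpizrne

cell RANK=lu, CLASS=ib, TOR=ri, SUR=ib:
underlying: rikebto-vet-ret-ta-ne
1. e -> o, i -> u / B C0 _: fires at position(s) 9, 17: rikebtovotrettano
2. f -> v, k -> g, p -> b, s -> z, t -> d / _ Z: no change
3. f -> v, k -> g, s -> z / V _ V: fires at position(s) 3: rigebtovotrettano
surface: rigebtovotrettano

cell RANK=lu, CLASS=ib, TOR=ri, SUR=lu:
underlying: rikebto-vet-ret-vi-ne
1. e -> o, i -> u / B C0 _: fires at position(s) 9: rikebtovotretvine
2. f -> v, k -> g, p -> b, s -> z, t -> d / _ Z: fires at position(s) 13: rikebtovotredvine
3. f -> v, k -> g, s -> z / V _ V: fires at position(s) 3: rigebtovotredvine
surface: rigebtovotredvine
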